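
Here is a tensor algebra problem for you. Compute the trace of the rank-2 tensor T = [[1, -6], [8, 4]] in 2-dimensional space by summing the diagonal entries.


The contraction (trace) of a rank-2 tensor is the sum of its diagonal elements.
Diagonal entries: A[1,1] = 1, A[2,2] = 4
Tr(A) = 1 + 4 = 5

5


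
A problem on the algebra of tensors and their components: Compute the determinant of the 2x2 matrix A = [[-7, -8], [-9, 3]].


For a 2x2 matrix [[a, b], [c, d]], det = a*d - b*c.
a = -7, b = -8, c = -9, d = 3
a*d = -7 * 3 = -21
b*c = -8 * -9 = 72
det = -21 - 72 = -93

-93


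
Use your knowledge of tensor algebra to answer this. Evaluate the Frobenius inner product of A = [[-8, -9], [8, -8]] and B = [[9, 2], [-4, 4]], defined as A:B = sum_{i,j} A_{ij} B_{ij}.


A:B = sum over all i,j of A_{ij} * B_{ij}.
Row 1: -8*9=-72, -9*2=-18 => row sum = -90
Row 2: 8*-4=-32, -8*4=-32 => row sum = -64
Total = -90 + -64 = -154

-154


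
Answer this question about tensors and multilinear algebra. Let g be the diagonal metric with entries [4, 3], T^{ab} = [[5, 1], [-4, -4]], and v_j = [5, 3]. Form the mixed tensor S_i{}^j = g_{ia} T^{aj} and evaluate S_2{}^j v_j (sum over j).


Step 1: lower the first index. For a diagonal metric, g_{ia} T^{aj} = g_{ii} T^{ij} (no sum on i).
g_{22} = 3
S_2{}^1 = 3 * T^{21} = 3 * -4 = -12
S_2{}^2 = 3 * T^{22} = 3 * -4 = -12
Step 2: contract S_2{}^j with v_j.
S_2{}^1 * v_1 = -12 * 5 = -60
S_2{}^2 * v_2 = -12 * 3 = -36
Result = -60 + -36 = -96

-96


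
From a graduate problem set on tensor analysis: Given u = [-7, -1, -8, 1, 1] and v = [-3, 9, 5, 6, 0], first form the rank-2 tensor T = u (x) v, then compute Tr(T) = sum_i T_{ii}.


The outer product gives T_{ij} = u_i v_j.
The trace (contraction) is Tr(T) = sum_i T_{ii} = sum_i u_i v_i.
Diagonal entries:
T_{11} = u_1 * v_1 = -7 * -3 = 21
T_{22} = u_2 * v_2 = -1 * 9 = -9
T_{33} = u_3 * v_3 = -8 * 5 = -40
T_{44} = u_4 * v_4 = 1 * 6 = 6
T_{55} = u_5 * v_5 = 1 * 0 = 0
Tr(T) = 21 + -9 + -40 + 6 + 0 = -22

-22


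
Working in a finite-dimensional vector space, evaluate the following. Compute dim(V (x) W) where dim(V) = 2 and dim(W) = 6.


The dimension of a tensor product is the product of dimensions.
dim(V) = 2, dim(W) = 6
dim(V (x) W) = 2 * 6 = 12

12


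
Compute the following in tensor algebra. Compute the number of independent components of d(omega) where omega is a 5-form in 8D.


The exterior derivative of a p-form is a (p+1)-form.
Its number of independent components is C(n, p+1).
n = 8, p+1 = 6
C(8, 6) = 28

28


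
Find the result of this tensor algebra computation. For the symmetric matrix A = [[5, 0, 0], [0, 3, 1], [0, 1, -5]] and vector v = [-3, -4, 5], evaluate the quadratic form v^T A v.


First compute Av:
(Av)_1 = 5*-3 + 0*-4 + 0*5 = -15
(Av)_2 = 0*-3 + 3*-4 + 1*5 = -7
(Av)_3 = 0*-3 + 1*-4 + -5*5 = -29
Av = [-15, -7, -29]
Then v^T (Av) = -3*-15 + -4*-7 + 5*-29
= 45 + 28 + -145 = -72

-72


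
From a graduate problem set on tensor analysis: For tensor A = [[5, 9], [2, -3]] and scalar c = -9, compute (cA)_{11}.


Scalar multiplication: (cA)_{ij} = c * A_{ij}.
c = -9
A_{11} = 5
(cA)_{11} = -9 * 5 = -45

-45


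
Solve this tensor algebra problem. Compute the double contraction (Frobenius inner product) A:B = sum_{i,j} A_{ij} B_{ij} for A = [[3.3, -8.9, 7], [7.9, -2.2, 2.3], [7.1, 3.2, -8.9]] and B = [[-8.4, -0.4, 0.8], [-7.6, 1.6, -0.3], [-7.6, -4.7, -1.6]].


A:B = sum over all i,j of A_{ij} * B_{ij}.
Row 1: 3.3*-8.4=-27.72, -8.9*-0.4=3.56, 7*0.8=5.6 => row sum = -18.56
Row 2: 7.9*-7.6=-60.04, -2.2*1.6=-3.52, 2.3*-0.3=-0.69 => row sum = -64.25
Row 3: 7.1*-7.6=-53.96, 3.2*-4.7=-15.04, -8.9*-1.6=14.24 => row sum = -54.76
Total = -18.56 + -64.25 + -54.76 = -137.57

-137.57


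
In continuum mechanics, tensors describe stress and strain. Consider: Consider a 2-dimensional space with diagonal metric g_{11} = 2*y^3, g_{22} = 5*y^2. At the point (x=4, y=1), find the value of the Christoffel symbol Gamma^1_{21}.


For a diagonal metric, Gamma^k_{ij} = (1/2) g^{kk} (dg_{ik}/dx_j + dg_{jk}/dx_i - dg_{ij}/dx_k).
The metric is diagonal, so g_{ab} = 0 for a != b.
At the given point: g_{11} = 2, g_{22} = 5
g^{11} = 1/2
dg_{21}/dx_1 = 0 (off-diagonal)
dg_{11}/dx_2 = dg_{11}/dx_2 = 6
dg_{21}/dx_1 = 0 (off-diagonal)
Numerator = 0 + 6 - 0 = 6
Gamma^1_{21} = 6 / (2 * 2) = 3/2

3/2


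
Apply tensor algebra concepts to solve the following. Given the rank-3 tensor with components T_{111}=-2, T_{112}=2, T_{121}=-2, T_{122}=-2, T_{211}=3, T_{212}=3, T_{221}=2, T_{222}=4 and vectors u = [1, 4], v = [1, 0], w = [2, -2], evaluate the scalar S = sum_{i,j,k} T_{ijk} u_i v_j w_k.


S = sum over i,j,k of T_{ijk} u_i v_j w_k. Expanding all 8 terms:
T_{111}*u_1*v_1*w_1 = -2*1*1*2 = -4  (running total: -4)
T_{112}*u_1*v_1*w_2 = 2*1*1*-2 = -4  (running total: -8)
T_{121}*u_1*v_2*w_1 = -2*1*0*2 = 0  (running total: -8)
T_{122}*u_1*v_2*w_2 = -2*1*0*-2 = 0  (running total: -8)
T_{211}*u_2*v_1*w_1 = 3*4*1*2 = 24  (running total: 16)
T_{212}*u_2*v_1*w_2 = 3*4*1*-2 = -24  (running total: -8)
T_{221}*u_2*v_2*w_1 = 2*4*0*2 = 0  (running total: -8)
T_{222}*u_2*v_2*w_2 = 4*4*0*-2 = 0  (running total: -8)
S = -8

-8


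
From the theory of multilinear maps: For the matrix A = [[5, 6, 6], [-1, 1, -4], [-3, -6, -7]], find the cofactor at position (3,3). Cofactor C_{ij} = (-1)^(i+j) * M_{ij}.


To find cofactor C_{33}, delete row 3 and column 3.
The resulting 2x2 submatrix is: [[5, 6], [-1, 1]]
Minor M_{33} = 5*1 - 6*-1
  = 5 - -6 = 11
Sign = (-1)^(3+3) = (-1)^6 = 1
Cofactor C_{33} = 1 * 11 = 11

11


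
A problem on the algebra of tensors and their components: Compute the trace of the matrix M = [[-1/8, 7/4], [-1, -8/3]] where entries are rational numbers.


The trace is the sum of diagonal entries.
Diagonal: M[1,1] = -1/8, M[2,2] = -8/3
Tr(M) = -1/8 + -8/3
Computing step by step:
After adding M[1,1]: -1/8
After adding M[2,2]: -67/24
Tr(M) = -67/24

-67/24


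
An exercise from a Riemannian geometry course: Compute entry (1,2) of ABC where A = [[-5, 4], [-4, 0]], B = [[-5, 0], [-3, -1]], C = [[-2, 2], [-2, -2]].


(ABC)_{12} = sum_m (AB)_{1m} C_{m2}. First compute row 1 of AB.
(AB)_{11} = -5*-5 + 4*-3 = 13
(AB)_{12} = -5*0 + 4*-1 = -4
Now contract with column 2 of C:
(AB)_{11} * C_{12} = 13 * 2 = 26
(AB)_{12} * C_{22} = -4 * -2 = 8
(ABC)_{12} = 26 + 8 = 34

34


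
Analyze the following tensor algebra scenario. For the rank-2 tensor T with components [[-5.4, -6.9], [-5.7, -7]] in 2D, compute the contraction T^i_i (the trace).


The contraction (trace) of a rank-2 tensor is the sum of its diagonal elements.
Diagonal entries: A[1,1] = -5.4, A[2,2] = -7
Tr(A) = -5.4 + -7 = -12.4

-12.4


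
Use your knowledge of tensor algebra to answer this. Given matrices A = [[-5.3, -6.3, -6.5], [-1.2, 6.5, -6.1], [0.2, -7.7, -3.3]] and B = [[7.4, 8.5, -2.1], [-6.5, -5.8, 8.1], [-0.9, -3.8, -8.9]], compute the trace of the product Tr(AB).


Tr(AB) = sum_i (AB)_{ii} where (AB)_{ii} = sum_k A_{ik} B_{ki}.
(AB)_{11} = -5.3*7.4 + -6.3*-6.5 + -6.5*-0.9 = 7.58
(AB)_{22} = -1.2*8.5 + 6.5*-5.8 + -6.1*-3.8 = -24.72
(AB)_{33} = 0.2*-2.1 + -7.7*8.1 + -3.3*-8.9 = -33.42
Tr(AB) = 7.58 + -24.72 + -33.42 = -50.56

-50.56


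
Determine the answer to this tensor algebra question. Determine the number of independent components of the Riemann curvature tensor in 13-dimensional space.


The Riemann tensor in d dimensions has d^2(d^2 - 1)/12 independent components.
d = 13, so d^2 = 169
d^2 - 1 = 168
d^2(d^2 - 1) = 169 * 168 = 28392
Divide by 12: 28392 / 12 = 2366

2366


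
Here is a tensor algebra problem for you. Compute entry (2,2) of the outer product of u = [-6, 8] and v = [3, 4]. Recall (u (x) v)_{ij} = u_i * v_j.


The outer product entry T_{ij} = u_i * v_j.
We need i=2, j=2.
u_2 = 8, v_2 = 4
T_{2,2} = 8 * 4 = 32

32


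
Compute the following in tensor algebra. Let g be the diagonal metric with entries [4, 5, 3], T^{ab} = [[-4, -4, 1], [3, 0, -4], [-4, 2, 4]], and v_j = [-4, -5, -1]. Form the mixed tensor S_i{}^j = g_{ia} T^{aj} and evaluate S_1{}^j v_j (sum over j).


Step 1: lower the first index. For a diagonal metric, g_{ia} T^{aj} = g_{ii} T^{ij} (no sum on i).
g_{11} = 4
S_1{}^1 = 4 * T^{11} = 4 * -4 = -16
S_1{}^2 = 4 * T^{12} = 4 * -4 = -16
S_1{}^3 = 4 * T^{13} = 4 * 1 = 4
Step 2: contract S_1{}^j with v_j.
S_1{}^1 * v_1 = -16 * -4 = 64
S_1{}^2 * v_2 = -16 * -5 = 80
S_1{}^3 * v_3 = 4 * -1 = -4
Result = 64 + 80 + -4 = 140

140


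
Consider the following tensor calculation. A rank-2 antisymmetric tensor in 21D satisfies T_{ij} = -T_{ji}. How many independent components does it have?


An antisymmetric rank-2 tensor satisfies A_{ij} = -A_{ji}, so diagonal entries are zero.
The independent components are the upper-triangular entries: C(n, 2) = n(n-1)/2.
n = 21
C(21, 2) = 21 * 20 / 2 = 420 / 2 = 210

210


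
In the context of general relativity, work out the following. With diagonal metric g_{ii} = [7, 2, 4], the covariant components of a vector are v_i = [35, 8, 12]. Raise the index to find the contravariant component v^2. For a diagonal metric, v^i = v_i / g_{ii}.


To raise an index with a diagonal metric: v^i = v_i / g_{ii}.
For index 2: v_2 = 8, g_{22} = 2
v^2 = 8 / 2 = 4

4


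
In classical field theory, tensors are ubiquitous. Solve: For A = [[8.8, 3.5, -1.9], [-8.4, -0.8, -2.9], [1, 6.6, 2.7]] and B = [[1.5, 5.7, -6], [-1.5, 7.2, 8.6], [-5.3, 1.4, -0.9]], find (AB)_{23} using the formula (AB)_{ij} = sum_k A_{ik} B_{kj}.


(AB)_{ij} = sum_k A_{ik} B_{kj}.
For i=2, j=3:
A_{21} * B_{13} = -8.4 * -6 = 50.4
A_{22} * B_{23} = -0.8 * 8.6 = -6.88
A_{23} * B_{33} = -2.9 * -0.9 = 2.61
Sum = 50.4 + -6.88 + 2.61 = 46.13

46.13


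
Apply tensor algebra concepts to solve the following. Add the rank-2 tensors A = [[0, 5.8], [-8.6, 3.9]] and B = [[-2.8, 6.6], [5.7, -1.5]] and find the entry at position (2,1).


Tensor addition is component-wise: (A + B)_{ij} = A_{ij} + B_{ij}.
A_{21} = -8.6
B_{21} = 5.7
(A + B)_{21} = -8.6 + 5.7 = -2.9

-2.9


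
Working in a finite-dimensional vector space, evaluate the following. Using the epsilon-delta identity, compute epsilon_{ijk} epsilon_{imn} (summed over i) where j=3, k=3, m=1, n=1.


Using the identity: epsilon_{ijk} epsilon_{imn} = delta_{jm} delta_{kn} - delta_{jn} delta_{km}.
delta_{31} = 0
delta_{31} = 0
delta_{31} = 0
delta_{31} = 0
Result = 0 * 0 - 0 * 0 = 0 - 0 = 0

0


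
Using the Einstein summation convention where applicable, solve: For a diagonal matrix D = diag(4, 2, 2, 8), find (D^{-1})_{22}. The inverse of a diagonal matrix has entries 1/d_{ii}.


For a diagonal matrix, the inverse has entries (D^{-1})_{ii} = 1/d_{ii}.
The diagonal entries are: d_{11} = 4, d_{22} = 2, d_{33} = 2, d_{44} = 8
We need (D^{-1})_{22} = 1/d_{22} = 1/2 = 1/2

1/2


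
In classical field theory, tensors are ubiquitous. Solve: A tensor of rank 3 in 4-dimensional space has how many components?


The number of components of a rank-r tensor in d dimensions is d^r.
Here d = 4 and r = 3.
4^3 = 64

64


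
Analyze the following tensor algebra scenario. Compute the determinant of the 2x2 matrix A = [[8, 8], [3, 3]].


For a 2x2 matrix [[a, b], [c, d]], det = a*d - b*c.
a = 8, b = 8, c = 3, d = 3
a*d = 8 * 3 = 24
b*c = 8 * 3 = 24
det = 24 - 24 = 0

0


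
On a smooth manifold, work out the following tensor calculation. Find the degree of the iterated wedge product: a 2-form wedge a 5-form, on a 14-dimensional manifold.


The degree of a wedge product is the sum of the degrees of the individual forms.
Degrees: 2, 5
Total degree = 2 + 5 = 7

7


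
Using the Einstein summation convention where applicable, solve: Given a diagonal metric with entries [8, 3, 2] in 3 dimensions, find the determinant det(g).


For a diagonal metric, the determinant is the product of diagonal entries.
Diagonal entries: 8, 3, 2
det(g) = 8 * 3 * 2 = 48

48


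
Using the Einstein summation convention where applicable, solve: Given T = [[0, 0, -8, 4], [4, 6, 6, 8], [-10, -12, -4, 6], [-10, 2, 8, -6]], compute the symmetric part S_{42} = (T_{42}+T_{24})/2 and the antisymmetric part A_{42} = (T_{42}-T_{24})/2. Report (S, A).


T_{42} = 2
T_{24} = 8
S_{42} = (2 + 8)/2 = 10/2 = 5
A_{42} = (2 - 8)/2 = -6/2 = -3
Check: S + A = 5 + -3 = 2 = T_{42}.

(5, -3)


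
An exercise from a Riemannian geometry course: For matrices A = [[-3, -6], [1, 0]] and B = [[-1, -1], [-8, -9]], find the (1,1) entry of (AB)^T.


(AB)^T_{ij} = (AB)_{ji} = sum_k A_{jk} B_{ki}.
For i=1, j=1 we need (AB)_{11}:
A_{11} * B_{11} = -3 * -1 = 3
A_{12} * B_{21} = -6 * -8 = 48
Sum = 3 + 48 = 51

51


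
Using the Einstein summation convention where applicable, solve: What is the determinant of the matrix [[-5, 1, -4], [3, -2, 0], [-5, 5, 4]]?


Expanding along the first row, det(A) = a11*M_11 - a12*M_12 + a13*M_13, where M_1j is the (1,j) minor.
Minor M_11 = -2*4 - 0*5 = -8
Minor M_12 = 3*4 - 0*-5 = 12
Minor M_13 = 3*5 - -2*-5 = 5
det = -5*(-8) - 1*(12) + -4*(5)
    = 40 - 12 + -20
    = 8

8


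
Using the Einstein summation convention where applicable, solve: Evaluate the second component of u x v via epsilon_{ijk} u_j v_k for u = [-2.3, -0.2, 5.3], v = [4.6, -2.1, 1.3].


(u x v)_2 = sum_{j,k} epsilon_{2jk} u_j v_k. Only permutations of (1,2,3) contribute; the two non-zero terms are:
eps_{213} u_1 v_3 = -1 * -2.3 * 1.3 = 2.99
eps_{231} u_3 v_1 = 1 * 5.3 * 4.6 = 24.38
(u x v)_2 = 27.37

27.37


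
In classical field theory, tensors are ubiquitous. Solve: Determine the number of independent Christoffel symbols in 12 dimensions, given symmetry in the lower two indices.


Christoffel symbols Gamma^k_{ij} are symmetric in i,j, so there are d * d(d+1)/2 independent symbols.
d = 12
d(d+1)/2 = 12 * 13 / 2 = 78
Total = 12 * 78 = 936

936


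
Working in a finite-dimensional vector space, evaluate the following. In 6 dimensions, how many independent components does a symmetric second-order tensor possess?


A symmetric rank-2 tensor in d dimensions has d(d+1)/2 independent components.
d = 6
d(d+1)/2 = 6 * 7 / 2 = 42 / 2 = 21

21


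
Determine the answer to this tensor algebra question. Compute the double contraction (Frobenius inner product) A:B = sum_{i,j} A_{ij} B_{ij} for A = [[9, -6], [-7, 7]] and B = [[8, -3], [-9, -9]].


A:B = sum over all i,j of A_{ij} * B_{ij}.
Row 1: 9*8=72, -6*-3=18 => row sum = 90
Row 2: -7*-9=63, 7*-9=-63 => row sum = 0
Total = 90 + 0 = 90

90


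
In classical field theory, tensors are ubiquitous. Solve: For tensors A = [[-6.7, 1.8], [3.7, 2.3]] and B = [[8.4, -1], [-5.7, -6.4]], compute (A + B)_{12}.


Tensor addition is component-wise: (A + B)_{ij} = A_{ij} + B_{ij}.
A_{12} = 1.8
B_{12} = -1
(A + B)_{12} = 1.8 + -1 = 0.8

0.8


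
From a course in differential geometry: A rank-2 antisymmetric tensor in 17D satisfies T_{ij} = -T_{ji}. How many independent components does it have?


An antisymmetric rank-2 tensor satisfies A_{ij} = -A_{ji}, so diagonal entries are zero.
The independent components are the upper-triangular entries: C(n, 2) = n(n-1)/2.
n = 17
C(17, 2) = 17 * 16 / 2 = 272 / 2 = 136

136


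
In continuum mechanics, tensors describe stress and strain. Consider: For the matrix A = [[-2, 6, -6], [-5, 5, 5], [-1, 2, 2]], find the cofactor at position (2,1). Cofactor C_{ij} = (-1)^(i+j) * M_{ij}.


To find cofactor C_{21}, delete row 2 and column 1.
The resulting 2x2 submatrix is: [[6, -6], [2, 2]]
Minor M_{21} = 6*2 - -6*2
  = 12 - -12 = 24
Sign = (-1)^(2+1) = (-1)^3 = -1
Cofactor C_{21} = -1 * 24 = -24

-24


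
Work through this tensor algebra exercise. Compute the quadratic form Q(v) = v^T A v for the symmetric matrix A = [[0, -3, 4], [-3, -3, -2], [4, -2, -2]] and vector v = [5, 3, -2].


First compute Av:
(Av)_1 = 0*5 + -3*3 + 4*-2 = -17
(Av)_2 = -3*5 + -3*3 + -2*-2 = -20
(Av)_3 = 4*5 + -2*3 + -2*-2 = 18
Av = [-17, -20, 18]
Then v^T (Av) = 5*-17 + 3*-20 + -2*18
= -85 + -60 + -36 = -181

-181


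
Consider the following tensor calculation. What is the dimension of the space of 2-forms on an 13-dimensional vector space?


The dimension of the space of p-forms on an n-dimensional space is C(n, p).
n = 13, p = 2
C(13, 2) = 13! / (2! * 11!) = 78

78


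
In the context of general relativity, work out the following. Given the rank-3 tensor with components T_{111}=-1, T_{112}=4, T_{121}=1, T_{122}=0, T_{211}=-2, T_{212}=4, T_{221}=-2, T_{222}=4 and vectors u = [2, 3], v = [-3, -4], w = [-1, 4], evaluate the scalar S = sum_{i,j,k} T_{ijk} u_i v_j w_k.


S = sum over i,j,k of T_{ijk} u_i v_j w_k. Expanding all 8 terms:
T_{111}*u_1*v_1*w_1 = -1*2*-3*-1 = -6  (running total: -6)
T_{112}*u_1*v_1*w_2 = 4*2*-3*4 = -96  (running total: -102)
T_{121}*u_1*v_2*w_1 = 1*2*-4*-1 = 8  (running total: -94)
T_{122}*u_1*v_2*w_2 = 0*2*-4*4 = 0  (running total: -94)
T_{211}*u_2*v_1*w_1 = -2*3*-3*-1 = -18  (running total: -112)
T_{212}*u_2*v_1*w_2 = 4*3*-3*4 = -144  (running total: -256)
T_{221}*u_2*v_2*w_1 = -2*3*-4*-1 = -24  (running total: -280)
T_{222}*u_2*v_2*w_2 = 4*3*-4*4 = -192  (running total: -472)
S = -472

-472


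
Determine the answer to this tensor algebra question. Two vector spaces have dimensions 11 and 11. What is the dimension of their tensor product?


The dimension of a tensor product is the product of dimensions.
dim(V) = 11, dim(W) = 11
dim(V (x) W) = 11 * 11 = 121

121


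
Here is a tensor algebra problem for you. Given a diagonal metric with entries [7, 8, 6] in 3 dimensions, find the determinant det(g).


For a diagonal metric, the determinant is the product of diagonal entries.
Diagonal entries: 7, 8, 6
det(g) = 7 * 8 * 6 = 336

336


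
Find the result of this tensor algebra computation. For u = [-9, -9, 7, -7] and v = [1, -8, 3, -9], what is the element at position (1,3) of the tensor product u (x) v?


The outer product entry T_{ij} = u_i * v_j.
We need i=1, j=3.
u_1 = -9, v_3 = 3
T_{1,3} = -9 * 3 = -27

-27


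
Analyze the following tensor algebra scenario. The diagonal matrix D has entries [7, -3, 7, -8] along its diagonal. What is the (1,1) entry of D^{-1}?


For a diagonal matrix, the inverse has entries (D^{-1})_{ii} = 1/d_{ii}.
The diagonal entries are: d_{11} = 7, d_{22} = -3, d_{33} = 7, d_{44} = -8
We need (D^{-1})_{11} = 1/d_{11} = 1/7 = 1/7

1/7


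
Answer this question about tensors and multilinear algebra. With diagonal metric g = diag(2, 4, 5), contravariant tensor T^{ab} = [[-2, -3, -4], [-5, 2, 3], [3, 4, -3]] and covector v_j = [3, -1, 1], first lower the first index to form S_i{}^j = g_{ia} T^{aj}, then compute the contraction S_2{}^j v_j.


Step 1: lower the first index. For a diagonal metric, g_{ia} T^{aj} = g_{ii} T^{ij} (no sum on i).
g_{22} = 4
S_2{}^1 = 4 * T^{21} = 4 * -5 = -20
S_2{}^2 = 4 * T^{22} = 4 * 2 = 8
S_2{}^3 = 4 * T^{23} = 4 * 3 = 12
Step 2: contract S_2{}^j with v_j.
S_2{}^1 * v_1 = -20 * 3 = -60
S_2{}^2 * v_2 = 8 * -1 = -8
S_2{}^3 * v_3 = 12 * 1 = 12
Result = -60 + -8 + 12 = -56

-56


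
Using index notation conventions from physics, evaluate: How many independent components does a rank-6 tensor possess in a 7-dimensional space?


The number of components of a rank-r tensor in d dimensions is d^r.
Here d = 7 and r = 6.
7^6 = 117649

117649


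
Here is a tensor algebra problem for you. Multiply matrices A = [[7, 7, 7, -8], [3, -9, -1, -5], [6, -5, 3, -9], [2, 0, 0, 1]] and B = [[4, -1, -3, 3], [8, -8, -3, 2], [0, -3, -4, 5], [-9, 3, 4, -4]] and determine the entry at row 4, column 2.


(AB)_{ij} = sum_k A_{ik} B_{kj}.
For i=4, j=2:
A_{41} * B_{12} = 2 * -1 = -2
A_{42} * B_{22} = 0 * -8 = 0
A_{43} * B_{32} = 0 * -3 = 0
A_{44} * B_{42} = 1 * 3 = 3
Sum = -2 + 0 + 0 + 3 = 1

1


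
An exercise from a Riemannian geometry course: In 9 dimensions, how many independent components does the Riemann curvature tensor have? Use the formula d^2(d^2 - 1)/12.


The Riemann tensor in d dimensions has d^2(d^2 - 1)/12 independent components.
d = 9, so d^2 = 81
d^2 - 1 = 80
d^2(d^2 - 1) = 81 * 80 = 6480
Divide by 12: 6480 / 12 = 540

540


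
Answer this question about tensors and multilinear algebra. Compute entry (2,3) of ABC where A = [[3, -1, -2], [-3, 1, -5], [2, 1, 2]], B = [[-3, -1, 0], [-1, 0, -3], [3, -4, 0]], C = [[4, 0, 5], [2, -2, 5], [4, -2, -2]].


(ABC)_{23} = sum_m (AB)_{2m} C_{m3}. First compute row 2 of AB.
(AB)_{21} = -3*-3 + 1*-1 + -5*3 = -7
(AB)_{22} = -3*-1 + 1*0 + -5*-4 = 23
(AB)_{23} = -3*0 + 1*-3 + -5*0 = -3
Now contract with column 3 of C:
(AB)_{21} * C_{13} = -7 * 5 = -35
(AB)_{22} * C_{23} = 23 * 5 = 115
(AB)_{23} * C_{33} = -3 * -2 = 6
(ABC)_{23} = -35 + 115 + 6 = 86

86


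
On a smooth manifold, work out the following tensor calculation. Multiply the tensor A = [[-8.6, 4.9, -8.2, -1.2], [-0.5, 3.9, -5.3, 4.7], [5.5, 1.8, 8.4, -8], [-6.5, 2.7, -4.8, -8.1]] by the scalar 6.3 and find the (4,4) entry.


Scalar multiplication: (cA)_{ij} = c * A_{ij}.
c = 6.3
A_{44} = -8.1
(cA)_{44} = 6.3 * -8.1 = -51.03

-51.03


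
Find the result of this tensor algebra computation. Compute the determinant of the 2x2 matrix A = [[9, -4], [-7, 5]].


For a 2x2 matrix [[a, b], [c, d]], det = a*d - b*c.
a = 9, b = -4, c = -7, d = 5
a*d = 9 * 5 = 45
b*c = -4 * -7 = 28
det = 45 - 28 = 17

17


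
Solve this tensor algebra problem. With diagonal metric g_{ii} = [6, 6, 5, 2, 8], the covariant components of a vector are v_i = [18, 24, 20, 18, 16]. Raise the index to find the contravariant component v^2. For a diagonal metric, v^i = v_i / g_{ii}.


To raise an index with a diagonal metric: v^i = v_i / g_{ii}.
For index 2: v_2 = 24, g_{22} = 6
v^2 = 24 / 6 = 4

4


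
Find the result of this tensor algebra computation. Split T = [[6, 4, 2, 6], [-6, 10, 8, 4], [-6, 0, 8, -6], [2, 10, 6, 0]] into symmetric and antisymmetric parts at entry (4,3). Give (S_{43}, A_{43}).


T_{43} = 6
T_{34} = -6
S_{43} = (6 + -6)/2 = 0/2 = 0
A_{43} = (6 - -6)/2 = 12/2 = 6
Check: S + A = 0 + 6 = 6 = T_{43}.

(0, 6)


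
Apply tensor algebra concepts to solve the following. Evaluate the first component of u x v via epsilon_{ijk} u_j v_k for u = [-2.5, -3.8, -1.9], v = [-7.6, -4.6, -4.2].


(u x v)_1 = sum_{j,k} epsilon_{1jk} u_j v_k. Only permutations of (1,2,3) contribute; the two non-zero terms are:
eps_{123} u_2 v_3 = 1 * -3.8 * -4.2 = 15.96
eps_{132} u_3 v_2 = -1 * -1.9 * -4.6 = -8.74
(u x v)_1 = 7.22

7.22


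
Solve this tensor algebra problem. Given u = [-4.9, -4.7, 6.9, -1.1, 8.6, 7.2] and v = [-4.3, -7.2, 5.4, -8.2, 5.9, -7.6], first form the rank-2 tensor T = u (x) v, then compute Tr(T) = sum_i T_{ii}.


The outer product gives T_{ij} = u_i v_j.
The trace (contraction) is Tr(T) = sum_i T_{ii} = sum_i u_i v_i.
Diagonal entries:
T_{11} = u_1 * v_1 = -4.9 * -4.3 = 21.07
T_{22} = u_2 * v_2 = -4.7 * -7.2 = 33.84
T_{33} = u_3 * v_3 = 6.9 * 5.4 = 37.26
T_{44} = u_4 * v_4 = -1.1 * -8.2 = 9.02
T_{55} = u_5 * v_5 = 8.6 * 5.9 = 50.74
T_{66} = u_6 * v_6 = 7.2 * -7.6 = -54.72
Tr(T) = 21.07 + 33.84 + 37.26 + 9.02 + 50.74 + -54.72 = 97.21

97.21


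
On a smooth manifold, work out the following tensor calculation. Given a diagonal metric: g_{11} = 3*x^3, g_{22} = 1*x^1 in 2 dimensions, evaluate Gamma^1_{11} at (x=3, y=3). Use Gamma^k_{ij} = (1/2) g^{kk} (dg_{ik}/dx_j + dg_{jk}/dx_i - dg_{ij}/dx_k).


For a diagonal metric, Gamma^k_{ij} = (1/2) g^{kk} (dg_{ik}/dx_j + dg_{jk}/dx_i - dg_{ij}/dx_k).
The metric is diagonal, so g_{ab} = 0 for a != b.
At the given point: g_{11} = 81, g_{22} = 3
g^{11} = 1/81
dg_{11}/dx_1 = dg_{11}/dx_1 = 81
dg_{11}/dx_1 = dg_{11}/dx_1 = 81
dg_{11}/dx_1 = dg_{11}/dx_1 = 81
Numerator = 81 + 81 - 81 = 81
Gamma^1_{11} = 81 / (2 * 81) = 1/2

1/2


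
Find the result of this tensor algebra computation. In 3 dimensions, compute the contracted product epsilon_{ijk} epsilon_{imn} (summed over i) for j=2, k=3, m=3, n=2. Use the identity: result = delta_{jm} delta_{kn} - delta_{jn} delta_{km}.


Using the identity: epsilon_{ijk} epsilon_{imn} = delta_{jm} delta_{kn} - delta_{jn} delta_{km}.
delta_{23} = 0
delta_{32} = 0
delta_{22} = 1
delta_{33} = 1
Result = 0 * 0 - 1 * 1 = 0 - 1 = -1

-1


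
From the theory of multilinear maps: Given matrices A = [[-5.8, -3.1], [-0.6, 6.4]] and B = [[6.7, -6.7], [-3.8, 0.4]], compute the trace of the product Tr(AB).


Tr(AB) = sum_i (AB)_{ii} where (AB)_{ii} = sum_k A_{ik} B_{ki}.
(AB)_{11} = -5.8*6.7 + -3.1*-3.8 = -27.08
(AB)_{22} = -0.6*-6.7 + 6.4*0.4 = 6.58
Tr(AB) = -27.08 + 6.58 = -20.5

-20.5


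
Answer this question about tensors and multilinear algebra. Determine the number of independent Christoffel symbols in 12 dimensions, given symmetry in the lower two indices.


Christoffel symbols Gamma^k_{ij} are symmetric in i,j, so there are d * d(d+1)/2 independent symbols.
d = 12
d(d+1)/2 = 12 * 13 / 2 = 78
Total = 12 * 78 = 936

936


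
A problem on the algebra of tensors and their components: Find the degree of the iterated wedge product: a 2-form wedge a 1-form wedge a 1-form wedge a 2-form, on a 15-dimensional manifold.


The degree of a wedge product is the sum of the degrees of the individual forms.
Degrees: 2, 1, 1, 2
Total degree = 2 + 1 + 1 + 2 = 6

6


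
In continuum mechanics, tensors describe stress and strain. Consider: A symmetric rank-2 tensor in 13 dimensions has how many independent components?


A symmetric rank-2 tensor in d dimensions has d(d+1)/2 independent components.
d = 13
d(d+1)/2 = 13 * 14 / 2 = 182 / 2 = 91

91


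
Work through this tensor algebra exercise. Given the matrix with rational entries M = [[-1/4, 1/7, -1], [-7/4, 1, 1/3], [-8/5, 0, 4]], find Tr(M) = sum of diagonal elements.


The trace is the sum of diagonal entries.
Diagonal: M[1,1] = -1/4, M[2,2] = 1, M[3,3] = 4
Tr(M) = -1/4 + 1 + 4
Computing step by step:
After adding M[1,1]: -1/4
After adding M[2,2]: 3/4
After adding M[3,3]: 19/4
Tr(M) = 19/4

19/4


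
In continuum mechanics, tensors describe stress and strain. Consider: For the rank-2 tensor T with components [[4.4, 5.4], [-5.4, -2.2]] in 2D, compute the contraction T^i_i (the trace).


The contraction (trace) of a rank-2 tensor is the sum of its diagonal elements.
Diagonal entries: A[1,1] = 4.4, A[2,2] = -2.2
Tr(A) = 4.4 + -2.2 = 2.2

2.2


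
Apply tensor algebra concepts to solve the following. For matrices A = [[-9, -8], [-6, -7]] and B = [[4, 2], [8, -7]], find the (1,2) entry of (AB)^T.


(AB)^T_{ij} = (AB)_{ji} = sum_k A_{jk} B_{ki}.
For i=1, j=2 we need (AB)_{21}:
A_{21} * B_{11} = -6 * 4 = -24
A_{22} * B_{21} = -7 * 8 = -56
Sum = -24 + -56 = -80

-80


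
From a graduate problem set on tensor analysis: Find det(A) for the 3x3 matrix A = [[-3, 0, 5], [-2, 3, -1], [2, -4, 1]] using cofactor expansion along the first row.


Expanding along the first row, det(A) = a11*M_11 - a12*M_12 + a13*M_13, where M_1j is the (1,j) minor.
Minor M_11 = 3*1 - -1*-4 = -1
Minor M_12 = -2*1 - -1*2 = 0
Minor M_13 = -2*-4 - 3*2 = 2
det = -3*(-1) - 0*(0) + 5*(2)
    = 3 - 0 + 10
    = 13

13


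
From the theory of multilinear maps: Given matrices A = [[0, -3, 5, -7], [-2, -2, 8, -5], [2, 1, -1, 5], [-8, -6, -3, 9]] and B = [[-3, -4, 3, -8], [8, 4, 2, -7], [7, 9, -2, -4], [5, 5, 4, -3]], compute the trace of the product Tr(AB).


Tr(AB) = sum_i (AB)_{ii} where (AB)_{ii} = sum_k A_{ik} B_{ki}.
(AB)_{11} = 0*-3 + -3*8 + 5*7 + -7*5 = -24
(AB)_{22} = -2*-4 + -2*4 + 8*9 + -5*5 = 47
(AB)_{33} = 2*3 + 1*2 + -1*-2 + 5*4 = 30
(AB)_{44} = -8*-8 + -6*-7 + -3*-4 + 9*-3 = 91
Tr(AB) = -24 + 47 + 30 + 91 = 144

144


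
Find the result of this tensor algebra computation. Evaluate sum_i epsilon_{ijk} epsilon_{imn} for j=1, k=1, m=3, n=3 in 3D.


Using the identity: epsilon_{ijk} epsilon_{imn} = delta_{jm} delta_{kn} - delta_{jn} delta_{km}.
delta_{13} = 0
delta_{13} = 0
delta_{13} = 0
delta_{13} = 0
Result = 0 * 0 - 0 * 0 = 0 - 0 = 0

0


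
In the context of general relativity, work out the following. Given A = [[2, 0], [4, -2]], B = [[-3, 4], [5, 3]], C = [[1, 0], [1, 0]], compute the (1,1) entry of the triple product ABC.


(ABC)_{11} = sum_m (AB)_{1m} C_{m1}. First compute row 1 of AB.
(AB)_{11} = 2*-3 + 0*5 = -6
(AB)_{12} = 2*4 + 0*3 = 8
Now contract with column 1 of C:
(AB)_{11} * C_{11} = -6 * 1 = -6
(AB)_{12} * C_{21} = 8 * 1 = 8
(ABC)_{11} = -6 + 8 = 2

2


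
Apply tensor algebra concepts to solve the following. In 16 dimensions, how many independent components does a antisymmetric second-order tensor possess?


A antisymmetric rank-2 tensor in d dimensions has d(d-1)/2 independent components.
d = 16
d(d-1)/2 = 16 * 15 / 2 = 240 / 2 = 120

120


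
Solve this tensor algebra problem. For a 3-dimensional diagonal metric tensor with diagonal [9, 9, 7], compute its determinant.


For a diagonal metric, the determinant is the product of diagonal entries.
Diagonal entries: 9, 9, 7
det(g) = 9 * 9 * 7 = 567

567


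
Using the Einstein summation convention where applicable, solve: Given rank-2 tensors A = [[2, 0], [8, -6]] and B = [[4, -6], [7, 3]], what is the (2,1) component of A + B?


Tensor addition is component-wise: (A + B)_{ij} = A_{ij} + B_{ij}.
A_{21} = 8
B_{21} = 7
(A + B)_{21} = 8 + 7 = 15

15


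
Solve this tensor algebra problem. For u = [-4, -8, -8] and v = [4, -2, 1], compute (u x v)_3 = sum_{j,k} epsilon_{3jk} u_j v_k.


(u x v)_3 = sum_{j,k} epsilon_{3jk} u_j v_k. Only permutations of (1,2,3) contribute; the two non-zero terms are:
eps_{312} u_1 v_2 = 1 * -4 * -2 = 8
eps_{321} u_2 v_1 = -1 * -8 * 4 = 32
(u x v)_3 = 40

40


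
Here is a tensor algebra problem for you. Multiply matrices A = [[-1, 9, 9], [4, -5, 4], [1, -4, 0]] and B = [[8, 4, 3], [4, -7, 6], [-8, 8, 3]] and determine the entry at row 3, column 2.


(AB)_{ij} = sum_k A_{ik} B_{kj}.
For i=3, j=2:
A_{31} * B_{12} = 1 * 4 = 4
A_{32} * B_{22} = -4 * -7 = 28
A_{33} * B_{32} = 0 * 8 = 0
Sum = 4 + 28 + 0 = 32

32


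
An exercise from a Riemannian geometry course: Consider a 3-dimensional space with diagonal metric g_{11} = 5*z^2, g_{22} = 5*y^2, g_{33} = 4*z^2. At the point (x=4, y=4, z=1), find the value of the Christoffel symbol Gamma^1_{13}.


For a diagonal metric, Gamma^k_{ij} = (1/2) g^{kk} (dg_{ik}/dx_j + dg_{jk}/dx_i - dg_{ij}/dx_k).
The metric is diagonal, so g_{ab} = 0 for a != b.
At the given point: g_{11} = 5, g_{22} = 80, g_{33} = 4
g^{11} = 1/5
dg_{11}/dx_3 = dg_{11}/dx_3 = 10
dg_{31}/dx_1 = 0 (off-diagonal)
dg_{13}/dx_1 = 0 (off-diagonal)
Numerator = 10 + 0 - 0 = 10
Gamma^1_{13} = 10 / (2 * 5) = 1

1


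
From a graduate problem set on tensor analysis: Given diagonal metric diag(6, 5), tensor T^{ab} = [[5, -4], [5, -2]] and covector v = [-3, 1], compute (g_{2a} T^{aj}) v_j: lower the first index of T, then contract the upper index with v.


Step 1: lower the first index. For a diagonal metric, g_{ia} T^{aj} = g_{ii} T^{ij} (no sum on i).
g_{22} = 5
S_2{}^1 = 5 * T^{21} = 5 * 5 = 25
S_2{}^2 = 5 * T^{22} = 5 * -2 = -10
Step 2: contract S_2{}^j with v_j.
S_2{}^1 * v_1 = 25 * -3 = -75
S_2{}^2 * v_2 = -10 * 1 = -10
Result = -75 + -10 = -85

-85


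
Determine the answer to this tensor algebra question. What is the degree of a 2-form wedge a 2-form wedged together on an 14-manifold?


The degree of a wedge product is the sum of the degrees of the individual forms.
Degrees: 2, 2
Total degree = 2 + 2 = 4

4


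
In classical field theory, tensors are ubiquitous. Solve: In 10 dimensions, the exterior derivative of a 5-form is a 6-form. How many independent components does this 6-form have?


The exterior derivative of a p-form is a (p+1)-form.
Its number of independent components is C(n, p+1).
n = 10, p+1 = 6
C(10, 6) = 210

210


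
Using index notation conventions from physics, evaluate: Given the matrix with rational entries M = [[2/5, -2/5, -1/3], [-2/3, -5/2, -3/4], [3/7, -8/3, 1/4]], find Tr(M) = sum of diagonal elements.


The trace is the sum of diagonal entries.
Diagonal: M[1,1] = 2/5, M[2,2] = -5/2, M[3,3] = 1/4
Tr(M) = 2/5 + -5/2 + 1/4
Computing step by step:
After adding M[1,1]: 2/5
After adding M[2,2]: -21/10
After adding M[3,3]: -37/20
Tr(M) = -37/20

-37/20


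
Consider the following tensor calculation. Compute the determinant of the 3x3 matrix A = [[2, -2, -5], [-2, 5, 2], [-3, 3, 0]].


Expanding along the first row, det(A) = a11*M_11 - a12*M_12 + a13*M_13, where M_1j is the (1,j) minor.
Minor M_11 = 5*0 - 2*3 = -6
Minor M_12 = -2*0 - 2*-3 = 6
Minor M_13 = -2*3 - 5*-3 = 9
det = 2*(-6) - -2*(6) + -5*(9)
    = -12 - -12 + -45
    = -45

-45


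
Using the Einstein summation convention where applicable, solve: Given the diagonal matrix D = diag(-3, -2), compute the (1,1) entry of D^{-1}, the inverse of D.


For a diagonal matrix, the inverse has entries (D^{-1})_{ii} = 1/d_{ii}.
The diagonal entries are: d_{11} = -3, d_{22} = -2
We need (D^{-1})_{11} = 1/d_{11} = 1/-3 = -1/3

-1/3


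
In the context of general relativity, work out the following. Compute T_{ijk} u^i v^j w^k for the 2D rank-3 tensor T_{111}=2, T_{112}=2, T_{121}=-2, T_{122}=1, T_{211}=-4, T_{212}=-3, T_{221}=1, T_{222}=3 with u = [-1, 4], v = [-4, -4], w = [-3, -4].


S = sum over i,j,k of T_{ijk} u_i v_j w_k. Expanding all 8 terms:
T_{111}*u_1*v_1*w_1 = 2*-1*-4*-3 = -24  (running total: -24)
T_{112}*u_1*v_1*w_2 = 2*-1*-4*-4 = -32  (running total: -56)
T_{121}*u_1*v_2*w_1 = -2*-1*-4*-3 = 24  (running total: -32)
T_{122}*u_1*v_2*w_2 = 1*-1*-4*-4 = -16  (running total: -48)
T_{211}*u_2*v_1*w_1 = -4*4*-4*-3 = -192  (running total: -240)
T_{212}*u_2*v_1*w_2 = -3*4*-4*-4 = -192  (running total: -432)
T_{221}*u_2*v_2*w_1 = 1*4*-4*-3 = 48  (running total: -384)
T_{222}*u_2*v_2*w_2 = 3*4*-4*-4 = 192  (running total: -192)
S = -192

-192


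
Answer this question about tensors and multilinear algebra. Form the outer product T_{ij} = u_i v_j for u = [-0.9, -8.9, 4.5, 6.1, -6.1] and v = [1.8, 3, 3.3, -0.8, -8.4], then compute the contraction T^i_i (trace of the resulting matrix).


The outer product gives T_{ij} = u_i v_j.
The trace (contraction) is Tr(T) = sum_i T_{ii} = sum_i u_i v_i.
Diagonal entries:
T_{11} = u_1 * v_1 = -0.9 * 1.8 = -1.62
T_{22} = u_2 * v_2 = -8.9 * 3 = -26.7
T_{33} = u_3 * v_3 = 4.5 * 3.3 = 14.85
T_{44} = u_4 * v_4 = 6.1 * -0.8 = -4.88
T_{55} = u_5 * v_5 = -6.1 * -8.4 = 51.24
Tr(T) = -1.62 + -26.7 + 14.85 + -4.88 + 51.24 = 32.89

32.89


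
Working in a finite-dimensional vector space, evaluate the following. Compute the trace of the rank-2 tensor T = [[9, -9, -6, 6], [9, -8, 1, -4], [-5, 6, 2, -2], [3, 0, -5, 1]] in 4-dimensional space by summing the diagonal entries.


The contraction (trace) of a rank-2 tensor is the sum of its diagonal elements.
Diagonal entries: A[1,1] = 9, A[2,2] = -8, A[3,3] = 2, A[4,4] = 1
Tr(A) = 9 + -8 + 2 + 1 = 4

4


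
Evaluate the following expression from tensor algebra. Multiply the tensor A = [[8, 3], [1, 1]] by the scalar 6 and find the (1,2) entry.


Scalar multiplication: (cA)_{ij} = c * A_{ij}.
c = 6
A_{12} = 3
(cA)_{12} = 6 * 3 = 18

18


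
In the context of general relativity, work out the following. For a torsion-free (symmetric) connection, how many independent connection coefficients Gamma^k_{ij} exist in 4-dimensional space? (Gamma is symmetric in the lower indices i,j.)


Christoffel symbols Gamma^k_{ij} are symmetric in i,j, so there are d * d(d+1)/2 independent symbols.
d = 4
d(d+1)/2 = 4 * 5 / 2 = 10
Total = 4 * 10 = 40

40


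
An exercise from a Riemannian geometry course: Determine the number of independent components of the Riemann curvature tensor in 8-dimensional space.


The Riemann tensor in d dimensions has d^2(d^2 - 1)/12 independent components.
d = 8, so d^2 = 64
d^2 - 1 = 63
d^2(d^2 - 1) = 64 * 63 = 4032
Divide by 12: 4032 / 12 = 336

336


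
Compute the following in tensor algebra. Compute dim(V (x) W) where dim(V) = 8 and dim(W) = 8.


The dimension of a tensor product is the product of dimensions.
dim(V) = 8, dim(W) = 8
dim(V (x) W) = 8 * 8 = 64

64


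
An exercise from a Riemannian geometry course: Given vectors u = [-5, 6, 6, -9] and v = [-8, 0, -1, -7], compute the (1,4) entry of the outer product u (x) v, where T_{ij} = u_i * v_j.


The outer product entry T_{ij} = u_i * v_j.
We need i=1, j=4.
u_1 = -5, v_4 = -7
T_{1,4} = -5 * -7 = 35

35


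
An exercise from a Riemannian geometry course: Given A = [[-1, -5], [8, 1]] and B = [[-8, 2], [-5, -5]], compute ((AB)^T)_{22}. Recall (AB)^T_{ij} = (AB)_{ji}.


(AB)^T_{ij} = (AB)_{ji} = sum_k A_{jk} B_{ki}.
For i=2, j=2 we need (AB)_{22}:
A_{21} * B_{12} = 8 * 2 = 16
A_{22} * B_{22} = 1 * -5 = -5
Sum = 16 + -5 = 11

11


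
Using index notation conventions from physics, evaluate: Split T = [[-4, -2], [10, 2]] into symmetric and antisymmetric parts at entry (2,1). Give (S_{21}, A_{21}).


T_{21} = 10
T_{12} = -2
S_{21} = (10 + -2)/2 = 8/2 = 4
A_{21} = (10 - -2)/2 = 12/2 = 6
Check: S + A = 4 + 6 = 10 = T_{21}.

(4, 6)


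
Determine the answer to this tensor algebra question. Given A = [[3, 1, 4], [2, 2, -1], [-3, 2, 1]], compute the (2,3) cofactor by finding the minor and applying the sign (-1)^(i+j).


To find cofactor C_{23}, delete row 2 and column 3.
The resulting 2x2 submatrix is: [[3, 1], [-3, 2]]
Minor M_{23} = 3*2 - 1*-3
  = 6 - -3 = 9
Sign = (-1)^(2+3) = (-1)^5 = -1
Cofactor C_{23} = -1 * 9 = -9

-9


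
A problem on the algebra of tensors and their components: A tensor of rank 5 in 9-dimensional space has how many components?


The number of components of a rank-r tensor in d dimensions is d^r.
Here d = 9 and r = 5.
9^5 = 59049

59049


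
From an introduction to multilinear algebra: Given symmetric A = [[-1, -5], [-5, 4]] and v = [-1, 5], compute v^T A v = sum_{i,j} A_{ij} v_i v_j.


First compute Av:
(Av)_1 = -1*-1 + -5*5 = -24
(Av)_2 = -5*-1 + 4*5 = 25
Av = [-24, 25]
Then v^T (Av) = -1*-24 + 5*25
= 24 + 125 = 149

149


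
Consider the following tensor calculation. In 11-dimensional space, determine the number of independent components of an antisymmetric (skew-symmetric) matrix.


An antisymmetric rank-2 tensor satisfies A_{ij} = -A_{ji}, so diagonal entries are zero.
The independent components are the upper-triangular entries: C(n, 2) = n(n-1)/2.
n = 11
C(11, 2) = 11 * 10 / 2 = 110 / 2 = 55

55


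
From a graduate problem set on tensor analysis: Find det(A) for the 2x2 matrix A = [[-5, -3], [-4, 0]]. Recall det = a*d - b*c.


For a 2x2 matrix [[a, b], [c, d]], det = a*d - b*c.
a = -5, b = -3, c = -4, d = 0
a*d = -5 * 0 = 0
b*c = -3 * -4 = 12
det = 0 - 12 = -12

-12


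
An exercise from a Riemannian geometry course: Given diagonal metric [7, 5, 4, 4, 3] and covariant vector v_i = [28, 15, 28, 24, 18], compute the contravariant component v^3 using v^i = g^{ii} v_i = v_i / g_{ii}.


To raise an index with a diagonal metric: v^i = v_i / g_{ii}.
For index 3: v_3 = 28, g_{33} = 4
v^3 = 28 / 4 = 7

7


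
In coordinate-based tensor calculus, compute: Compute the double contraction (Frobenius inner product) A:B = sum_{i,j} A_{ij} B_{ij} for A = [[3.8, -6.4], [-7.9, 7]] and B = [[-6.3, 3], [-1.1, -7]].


A:B = sum over all i,j of A_{ij} * B_{ij}.
Row 1: 3.8*-6.3=-23.94, -6.4*3=-19.2 => row sum = -43.14
Row 2: -7.9*-1.1=8.69, 7*-7=-49 => row sum = -40.31
Total = -43.14 + -40.31 = -83.45

-83.45


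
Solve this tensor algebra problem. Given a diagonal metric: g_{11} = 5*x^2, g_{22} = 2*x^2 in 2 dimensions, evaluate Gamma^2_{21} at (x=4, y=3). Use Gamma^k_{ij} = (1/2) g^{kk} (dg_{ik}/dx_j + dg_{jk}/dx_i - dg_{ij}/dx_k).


For a diagonal metric, Gamma^k_{ij} = (1/2) g^{kk} (dg_{ik}/dx_j + dg_{jk}/dx_i - dg_{ij}/dx_k).
The metric is diagonal, so g_{ab} = 0 for a != b.
At the given point: g_{11} = 80, g_{22} = 32
g^{22} = 1/32
dg_{22}/dx_1 = dg_{22}/dx_1 = 16
dg_{12}/dx_2 = 0 (off-diagonal)
dg_{21}/dx_2 = 0 (off-diagonal)
Numerator = 16 + 0 - 0 = 16
Gamma^2_{21} = 16 / (2 * 32) = 1/4

1/4


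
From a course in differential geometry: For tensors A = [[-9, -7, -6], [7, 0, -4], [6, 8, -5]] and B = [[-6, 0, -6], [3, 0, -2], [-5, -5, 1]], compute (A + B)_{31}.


Tensor addition is component-wise: (A + B)_{ij} = A_{ij} + B_{ij}.
A_{31} = 6
B_{31} = -5
(A + B)_{31} = 6 + -5 = 1

1
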